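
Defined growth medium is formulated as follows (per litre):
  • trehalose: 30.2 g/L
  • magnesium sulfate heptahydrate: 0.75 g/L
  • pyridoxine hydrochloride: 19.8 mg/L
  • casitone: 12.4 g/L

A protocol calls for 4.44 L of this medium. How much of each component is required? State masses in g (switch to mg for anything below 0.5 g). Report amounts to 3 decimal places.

Scale factor relative to 1 L: 4.44.
trehalose: 30.2 g/L × 4.44 L = 134.088 g
magnesium sulfate heptahydrate: 0.75 g/L × 4.44 L = 3.330 g
pyridoxine hydrochloride: 19.8 mg/L × 4.44 L = 87.912 mg
casitone: 12.4 g/L × 4.44 L = 55.056 g

trehalose 134.088 g; magnesium sulfate heptahydrate 3.330 g; pyridoxine hydrochloride 87.912 mg; casitone 55.056 g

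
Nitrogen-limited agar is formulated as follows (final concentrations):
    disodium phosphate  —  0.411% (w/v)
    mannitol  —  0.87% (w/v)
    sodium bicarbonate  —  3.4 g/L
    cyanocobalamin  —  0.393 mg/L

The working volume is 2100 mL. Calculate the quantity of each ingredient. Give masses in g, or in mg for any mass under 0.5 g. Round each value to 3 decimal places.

disodium phosphate 8.631 g; mannitol 18.270 g; sodium bicarbonate 7.140 g; cyanocobalamin 0.825 mg

Working volume: 2100 mL = 2.1 L.
disodium phosphate: 0.411% w/v = 4.11 g/L → 4.11 × 2.1 L = 8.631 g
mannitol: 0.87% w/v = 8.7 g/L → 8.7 × 2.1 L = 18.270 g
sodium bicarbonate: 3.4 g/L × 2.1 L = 7.140 g
cyanocobalamin: 0.393 mg/L × 2.1 L = 0.825 mg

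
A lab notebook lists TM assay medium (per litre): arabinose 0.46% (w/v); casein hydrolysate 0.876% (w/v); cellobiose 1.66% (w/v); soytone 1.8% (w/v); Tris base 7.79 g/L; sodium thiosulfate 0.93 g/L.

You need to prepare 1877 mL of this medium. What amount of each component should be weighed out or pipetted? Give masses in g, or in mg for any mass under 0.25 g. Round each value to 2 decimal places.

arabinose 8.63 g; casein hydrolysate 16.44 g; cellobiose 31.16 g; soytone 33.79 g; Tris base 14.62 g; sodium thiosulfate 1.75 g

Working volume: 1877 mL = 1.877 L.
arabinose: 0.46% w/v = 4.6 g/L → 4.6 × 1.877 L = 8.63 g
casein hydrolysate: 0.876% w/v = 8.76 g/L → 8.76 × 1.877 L = 16.44 g
cellobiose: 1.66 g per 100 mL × 1877 mL ÷ 100 = 31.16 g
soytone: 1.8 g per 100 mL × 1877 mL ÷ 100 = 33.79 g
Tris base: 7.79 g/L × 1.877 L = 14.62 g
sodium thiosulfate: 0.93 g/L × 1.877 L = 1.75 g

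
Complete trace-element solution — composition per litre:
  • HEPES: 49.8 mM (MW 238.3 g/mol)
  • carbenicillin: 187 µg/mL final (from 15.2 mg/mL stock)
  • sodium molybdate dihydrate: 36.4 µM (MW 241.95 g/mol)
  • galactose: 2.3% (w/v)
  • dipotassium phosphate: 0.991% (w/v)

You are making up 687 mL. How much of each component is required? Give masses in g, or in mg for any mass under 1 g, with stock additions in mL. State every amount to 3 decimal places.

Target volume = 687 mL = 0.687 L.
HEPES: 49.8 mmol/L × 238.3 g/mol × 0.687 L ÷ 1000 = 8.153 g
carbenicillin: dilute stock: 187 µg/mL × 687 mL ÷ 15200 µg/mL = 8.452 mL
sodium molybdate dihydrate: 36.4 µmol/L × 241.95 g/mol × 0.687 L ÷ 1000 = 6.050 mg
galactose: 2.3 g per 100 mL × 687 mL ÷ 100 = 15.801 g
dipotassium phosphate: 0.991% w/v = 9.91 g/L → 9.91 × 0.687 L = 6.808 g

HEPES 8.153 g; carbenicillin 8.452 mL; sodium molybdate dihydrate 6.050 mg; galactose 15.801 g; dipotassium phosphate 6.808 g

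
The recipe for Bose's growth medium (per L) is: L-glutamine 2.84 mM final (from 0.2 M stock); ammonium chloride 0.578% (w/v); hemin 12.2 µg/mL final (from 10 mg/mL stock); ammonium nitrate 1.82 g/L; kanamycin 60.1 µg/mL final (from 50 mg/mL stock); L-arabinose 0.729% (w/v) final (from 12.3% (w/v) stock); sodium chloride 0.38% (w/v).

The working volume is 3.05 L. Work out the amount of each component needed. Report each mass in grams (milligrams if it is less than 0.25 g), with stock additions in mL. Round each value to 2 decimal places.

L-glutamine 43.31 mL; ammonium chloride 17.63 g; hemin 3.72 mL; ammonium nitrate 5.55 g; kanamycin 3.67 mL; L-arabinose 180.77 mL; sodium chloride 11.59 g

Working volume: 3.05 L.
L-glutamine: C1V1 = C2V2 → 2.84 mM × 3050 mL ÷ 200 mM = 43.31 mL
ammonium chloride: 0.578 g per 100 mL × 3050 mL ÷ 100 = 17.63 g
hemin: C1V1 = C2V2 → 12.2 µg/mL × 3050 mL ÷ 10000 µg/mL = 3.72 mL
ammonium nitrate: 1.82 g/L × 3.05 L = 5.55 g
kanamycin: V = C2·V2/C1 = 60.1 µg/mL × 3050 mL ÷ 50000 µg/mL = 3.67 mL
L-arabinose: C1V1 = C2V2 → 0.729% ÷ 12.3% × 3050 mL = 180.77 mL
sodium chloride: 0.38% w/v = 3.8 g/L → 3.8 × 3.05 L = 11.59 g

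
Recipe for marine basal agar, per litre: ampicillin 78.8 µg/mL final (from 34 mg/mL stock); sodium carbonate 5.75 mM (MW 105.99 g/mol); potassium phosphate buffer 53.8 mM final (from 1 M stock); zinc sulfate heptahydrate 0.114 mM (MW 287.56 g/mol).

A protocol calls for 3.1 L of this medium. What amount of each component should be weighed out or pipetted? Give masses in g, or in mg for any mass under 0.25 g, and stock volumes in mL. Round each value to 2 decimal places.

Working volume: 3.1 L.
ampicillin: V = C2·V2/C1 = 78.8 µg/mL × 3100 mL ÷ 34000 µg/mL = 7.18 mL
sodium carbonate: 5.75 mmol/L × 105.99 g/mol × 3.1 L ÷ 1000 = 1.89 g
potassium phosphate buffer: dilute stock: 53.8 mM × 3100 mL ÷ 1000 mM = 166.78 mL
zinc sulfate heptahydrate: 0.114 mmol/L × 287.56 mg/mmol × 3.1 L = 101.62 mg

ampicillin 7.18 mL; sodium carbonate 1.89 g; potassium phosphate buffer 166.78 mL; zinc sulfate heptahydrate 101.62 mg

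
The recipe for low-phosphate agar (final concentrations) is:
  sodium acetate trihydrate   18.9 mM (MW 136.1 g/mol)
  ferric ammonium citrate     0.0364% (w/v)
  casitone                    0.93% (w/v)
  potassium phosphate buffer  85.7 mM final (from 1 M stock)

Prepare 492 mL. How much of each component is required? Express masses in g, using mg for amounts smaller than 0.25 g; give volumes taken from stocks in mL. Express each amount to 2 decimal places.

sodium acetate trihydrate 1.27 g; ferric ammonium citrate 179.09 mg; casitone 4.58 g; potassium phosphate buffer 42.16 mL

Target volume = 492 mL = 0.492 L.
sodium acetate trihydrate: 18.9 mmol/L × 136.1 g/mol × 0.492 L ÷ 1000 = 1.27 g
ferric ammonium citrate: 0.0364 g per 100 mL × 492 mL ÷ 100 = 0.179088 g = 179.09 mg
casitone: 0.93 g per 100 mL × 492 mL ÷ 100 = 4.58 g
potassium phosphate buffer: V = C2·V2/C1 = 85.7 mM × 492 mL ÷ 1000 mM = 42.16 mL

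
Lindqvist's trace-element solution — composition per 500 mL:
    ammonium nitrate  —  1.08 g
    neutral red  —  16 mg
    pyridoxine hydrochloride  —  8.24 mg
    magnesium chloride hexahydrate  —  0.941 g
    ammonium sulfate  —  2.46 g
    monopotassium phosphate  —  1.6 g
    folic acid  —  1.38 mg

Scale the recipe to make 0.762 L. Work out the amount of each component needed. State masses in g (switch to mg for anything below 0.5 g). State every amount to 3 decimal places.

Scale factor = 762 mL / 500 mL = 1.524.
ammonium nitrate: 1.08 g × (762 mL / 500 mL) = 1.646 g
neutral red: 16 mg × (762 mL / 500 mL) = 24.384 mg
pyridoxine hydrochloride: 8.24 mg × (762 mL / 500 mL) = 12.558 mg
magnesium chloride hexahydrate: 0.941 g × (762 mL / 500 mL) = 1.434 g
ammonium sulfate: 2.46 g × (762 mL / 500 mL) = 3.749 g
monopotassium phosphate: 1.6 g × (762 mL / 500 mL) = 2.438 g
folic acid: 1.38 mg × (762 mL / 500 mL) = 2.103 mg

ammonium nitrate 1.646 g; neutral red 24.384 mg; pyridoxine hydrochloride 12.558 mg; magnesium chloride hexahydrate 1.434 g; ammonium sulfate 3.749 g; monopotassium phosphate 2.438 g; folic acid 2.103 mg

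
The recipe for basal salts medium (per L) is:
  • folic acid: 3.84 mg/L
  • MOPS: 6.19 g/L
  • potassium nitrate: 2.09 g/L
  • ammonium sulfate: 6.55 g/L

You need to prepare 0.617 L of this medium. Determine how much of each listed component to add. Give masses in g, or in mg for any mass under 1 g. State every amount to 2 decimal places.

folic acid 2.37 mg; MOPS 3.82 g; potassium nitrate 1.29 g; ammonium sulfate 4.04 g

Scale factor relative to 1 L: 0.617.
folic acid: 3.84 mg/L × 0.617 L = 2.37 mg
MOPS: 6.19 g/L × 0.617 L = 3.82 g
potassium nitrate: 2.09 g/L × 0.617 L = 1.29 g
ammonium sulfate: 6.55 g/L × 0.617 L = 4.04 g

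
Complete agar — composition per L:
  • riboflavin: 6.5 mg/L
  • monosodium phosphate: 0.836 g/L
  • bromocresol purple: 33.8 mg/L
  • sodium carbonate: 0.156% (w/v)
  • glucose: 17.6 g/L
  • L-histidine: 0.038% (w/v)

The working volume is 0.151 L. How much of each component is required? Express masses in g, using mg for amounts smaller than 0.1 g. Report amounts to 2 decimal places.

Working volume: 0.151 L.
riboflavin: 6.5 mg/L × 0.151 L = 0.98 mg
monosodium phosphate: 0.836 g/L × 0.151 L = 0.13 g
bromocresol purple: 33.8 mg/L × 0.151 L = 5.10 mg
sodium carbonate: 0.156 g per 100 mL × 151 mL ÷ 100 = 0.24 g
glucose: 17.6 g/L × 0.151 L = 2.66 g
L-histidine: 0.038% w/v = 0.38 g/L → 0.38 × 0.151 L = 0.05738 g = 57.38 mg

riboflavin 0.98 mg; monosodium phosphate 0.13 g; bromocresol purple 5.10 mg; sodium carbonate 0.24 g; glucose 2.66 g; L-histidine 57.38 mg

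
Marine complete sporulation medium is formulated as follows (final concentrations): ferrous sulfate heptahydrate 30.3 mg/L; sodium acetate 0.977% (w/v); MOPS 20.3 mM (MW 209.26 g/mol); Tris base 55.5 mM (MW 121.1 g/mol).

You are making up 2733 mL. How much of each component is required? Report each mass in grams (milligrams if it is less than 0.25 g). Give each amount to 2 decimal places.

Target volume = 2733 mL = 2.733 L.
ferrous sulfate heptahydrate: 30.3 mg/L × 2.733 L = 82.81 mg
sodium acetate: 0.977% w/v = 9.77 g/L → 9.77 × 2.733 L = 26.70 g
MOPS: 20.3 mmol/L × 209.26 g/mol × 2.733 L ÷ 1000 = 11.61 g
Tris base: 55.5 mmol/L × 121.1 g/mol × 2.733 L ÷ 1000 = 18.37 g

ferrous sulfate heptahydrate 82.81 mg; sodium acetate 26.70 g; MOPS 11.61 g; Tris base 18.37 g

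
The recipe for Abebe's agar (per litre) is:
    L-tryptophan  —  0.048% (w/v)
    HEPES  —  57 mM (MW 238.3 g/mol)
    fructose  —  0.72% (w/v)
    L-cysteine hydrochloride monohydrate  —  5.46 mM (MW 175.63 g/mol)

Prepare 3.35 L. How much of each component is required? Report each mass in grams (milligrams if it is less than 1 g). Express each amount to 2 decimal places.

Working volume: 3.35 L.
L-tryptophan: 0.048% w/v = 0.48 g/L → 0.48 × 3.35 L = 1.61 g
HEPES: 57 mmol/L × 238.3 g/mol × 3.35 L ÷ 1000 = 45.50 g
fructose: 0.72 g per 100 mL × 3350 mL ÷ 100 = 24.12 g
L-cysteine hydrochloride monohydrate: 5.46 mmol/L × 175.63 g/mol × 3.35 L ÷ 1000 = 3.21 g

L-tryptophan 1.61 g; HEPES 45.50 g; fructose 24.12 g; L-cysteine hydrochloride monohydrate 3.21 g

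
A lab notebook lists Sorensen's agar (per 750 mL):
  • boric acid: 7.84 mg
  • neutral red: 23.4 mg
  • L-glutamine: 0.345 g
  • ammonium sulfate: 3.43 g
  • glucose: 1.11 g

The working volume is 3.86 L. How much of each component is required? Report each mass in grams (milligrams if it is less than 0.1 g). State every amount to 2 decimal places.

Ratio of target to recipe volume: 3860 / 750 = 5.14667.
boric acid: 7.84 mg × (3860 mL / 750 mL) = 40.35 mg
neutral red: 23.4 mg × (3860 mL / 750 mL) = 120.432 mg = 0.12 g
L-glutamine: 0.345 g × (3860 mL / 750 mL) = 1.78 g
ammonium sulfate: 3.43 g × (3860 mL / 750 mL) = 17.65 g
glucose: 1.11 g × (3860 mL / 750 mL) = 5.71 g

boric acid 40.35 mg; neutral red 0.12 g; L-glutamine 1.78 g; ammonium sulfate 17.65 g; glucose 5.71 g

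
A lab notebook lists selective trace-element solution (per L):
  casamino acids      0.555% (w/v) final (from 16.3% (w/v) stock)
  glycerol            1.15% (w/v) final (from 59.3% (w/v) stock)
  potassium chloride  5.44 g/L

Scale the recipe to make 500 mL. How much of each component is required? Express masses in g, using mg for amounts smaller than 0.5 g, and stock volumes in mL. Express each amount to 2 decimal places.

casamino acids 17.02 mL; glycerol 9.70 mL; potassium chloride 2.72 g

Target volume = 500 mL = 0.5 L.
casamino acids: dilute stock: 0.555% ÷ 16.3% × 500 mL = 17.02 mL
glycerol: C1V1 = C2V2 → 1.15% ÷ 59.3% × 500 mL = 9.70 mL
potassium chloride: 5.44 g/L × 0.5 L = 2.72 g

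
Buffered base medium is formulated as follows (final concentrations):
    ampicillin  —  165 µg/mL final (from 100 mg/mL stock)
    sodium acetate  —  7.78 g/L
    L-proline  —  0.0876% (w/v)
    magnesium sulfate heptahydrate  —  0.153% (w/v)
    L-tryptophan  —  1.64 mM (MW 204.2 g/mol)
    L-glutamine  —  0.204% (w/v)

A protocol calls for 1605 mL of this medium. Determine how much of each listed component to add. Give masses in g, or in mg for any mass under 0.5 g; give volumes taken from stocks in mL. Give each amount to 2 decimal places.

ampicillin 2.65 mL; sodium acetate 12.49 g; L-proline 1.41 g; magnesium sulfate heptahydrate 2.46 g; L-tryptophan 0.54 g; L-glutamine 3.27 g

Target volume = 1605 mL = 1.605 L.
ampicillin: C1V1 = C2V2 → 165 µg/mL × 1605 mL ÷ 100000 µg/mL = 2.65 mL
sodium acetate: 7.78 g/L × 1.605 L = 12.49 g
L-proline: 0.0876 g per 100 mL × 1605 mL ÷ 100 = 1.41 g
magnesium sulfate heptahydrate: 0.153% w/v = 1.53 g/L → 1.53 × 1.605 L = 2.46 g
L-tryptophan: 1.64 mmol/L × 204.2 g/mol × 1.605 L ÷ 1000 = 0.54 g
L-glutamine: 0.204 g per 100 mL × 1605 mL ÷ 100 = 3.27 g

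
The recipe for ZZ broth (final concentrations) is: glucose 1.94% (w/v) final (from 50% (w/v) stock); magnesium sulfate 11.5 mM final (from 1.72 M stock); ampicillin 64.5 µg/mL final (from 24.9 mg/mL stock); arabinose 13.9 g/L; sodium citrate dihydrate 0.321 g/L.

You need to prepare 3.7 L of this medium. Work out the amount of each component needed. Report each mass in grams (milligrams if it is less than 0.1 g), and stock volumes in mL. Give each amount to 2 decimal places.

Working volume: 3.7 L.
glucose: C1V1 = C2V2 → 1.94% ÷ 50% × 3700 mL = 143.56 mL
magnesium sulfate: C1V1 = C2V2 → 11.5 mM × 3700 mL ÷ 1720 mM = 24.74 mL
ampicillin: C1V1 = C2V2 → 64.5 µg/mL × 3700 mL ÷ 24900 µg/mL = 9.58 mL
arabinose: 13.9 g/L × 3.7 L = 51.43 g
sodium citrate dihydrate: 0.321 g/L × 3.7 L = 1.19 g

glucose 143.56 mL; magnesium sulfate 24.74 mL; ampicillin 9.58 mL; arabinose 51.43 g; sodium citrate dihydrate 1.19 g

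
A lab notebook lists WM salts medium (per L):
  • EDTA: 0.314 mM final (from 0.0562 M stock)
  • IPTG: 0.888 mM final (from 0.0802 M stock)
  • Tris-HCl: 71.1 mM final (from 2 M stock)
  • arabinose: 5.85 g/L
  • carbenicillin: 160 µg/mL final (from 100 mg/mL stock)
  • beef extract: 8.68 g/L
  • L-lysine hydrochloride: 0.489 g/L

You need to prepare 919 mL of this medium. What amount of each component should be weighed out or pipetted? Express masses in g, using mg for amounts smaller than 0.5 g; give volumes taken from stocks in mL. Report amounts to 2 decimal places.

EDTA 5.13 mL; IPTG 10.18 mL; Tris-HCl 32.67 mL; arabinose 5.38 g; carbenicillin 1.47 mL; beef extract 7.98 g; L-lysine hydrochloride 449.39 mg

Working volume: 919 mL = 0.919 L.
EDTA: dilute stock: 0.314 mM × 919 mL ÷ 56.2 mM = 5.13 mL
IPTG: V = C2·V2/C1 = 0.888 mM × 919 mL ÷ 80.2 mM = 10.18 mL
Tris-HCl: dilute stock: 71.1 mM × 919 mL ÷ 2000 mM = 32.67 mL
arabinose: 5.85 g/L × 0.919 L = 5.38 g
carbenicillin: V = C2·V2/C1 = 160 µg/mL × 919 mL ÷ 100000 µg/mL = 1.47 mL
beef extract: 8.68 g/L × 0.919 L = 7.98 g
L-lysine hydrochloride: 0.489 g/L × 0.919 L = 0.449391 g = 449.39 mg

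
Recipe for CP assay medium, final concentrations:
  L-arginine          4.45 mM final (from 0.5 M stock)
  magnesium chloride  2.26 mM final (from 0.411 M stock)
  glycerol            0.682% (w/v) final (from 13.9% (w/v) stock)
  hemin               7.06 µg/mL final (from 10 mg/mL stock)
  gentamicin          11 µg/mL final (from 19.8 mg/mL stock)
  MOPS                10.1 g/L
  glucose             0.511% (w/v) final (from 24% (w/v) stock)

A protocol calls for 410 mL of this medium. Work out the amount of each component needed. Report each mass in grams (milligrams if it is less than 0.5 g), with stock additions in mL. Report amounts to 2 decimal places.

Scale factor relative to 1 L: 0.41.
L-arginine: C1V1 = C2V2 → 4.45 mM × 410 mL ÷ 500 mM = 3.65 mL
magnesium chloride: dilute stock: 2.26 mM × 410 mL ÷ 411 mM = 2.25 mL
glycerol: C1V1 = C2V2 → 0.682% ÷ 13.9% × 410 mL = 20.12 mL
hemin: dilute stock: 7.06 µg/mL × 410 mL ÷ 10000 µg/mL = 0.29 mL
gentamicin: dilute stock: 11 µg/mL × 410 mL ÷ 19800 µg/mL = 0.23 mL
MOPS: 10.1 g/L × 0.41 L = 4.14 g
glucose: C1V1 = C2V2 → 0.511% ÷ 24% × 410 mL = 8.73 mL

L-arginine 3.65 mL; magnesium chloride 2.25 mL; glycerol 20.12 mL; hemin 0.29 mL; gentamicin 0.23 mL; MOPS 4.14 g; glucose 8.73 mL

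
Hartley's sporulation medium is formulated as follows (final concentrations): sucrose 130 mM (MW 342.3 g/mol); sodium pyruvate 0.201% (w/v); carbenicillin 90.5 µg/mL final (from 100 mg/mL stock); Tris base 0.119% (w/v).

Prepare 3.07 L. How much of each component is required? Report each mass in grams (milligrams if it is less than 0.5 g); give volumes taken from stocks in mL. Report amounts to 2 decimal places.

Working volume: 3.07 L.
sucrose: 130 mmol/L × 342.3 g/mol × 3.07 L ÷ 1000 = 136.61 g
sodium pyruvate: 0.201% w/v = 2.01 g/L → 2.01 × 3.07 L = 6.17 g
carbenicillin: V = C2·V2/C1 = 90.5 µg/mL × 3070 mL ÷ 100000 µg/mL = 2.78 mL
Tris base: 0.119 g per 100 mL × 3070 mL ÷ 100 = 3.65 g

sucrose 136.61 g; sodium pyruvate 6.17 g; carbenicillin 2.78 mL; Tris base 3.65 g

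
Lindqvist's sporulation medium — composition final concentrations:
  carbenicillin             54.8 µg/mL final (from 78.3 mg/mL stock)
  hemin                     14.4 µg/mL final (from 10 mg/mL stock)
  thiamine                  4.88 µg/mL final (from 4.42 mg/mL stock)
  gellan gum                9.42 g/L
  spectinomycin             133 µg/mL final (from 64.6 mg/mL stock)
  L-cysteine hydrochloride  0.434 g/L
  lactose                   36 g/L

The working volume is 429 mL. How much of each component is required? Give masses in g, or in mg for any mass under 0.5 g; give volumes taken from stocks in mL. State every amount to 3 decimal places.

carbenicillin 0.300 mL; hemin 0.618 mL; thiamine 0.474 mL; gellan gum 4.041 g; spectinomycin 0.883 mL; L-cysteine hydrochloride 186.186 mg; lactose 15.444 g

Scale factor relative to 1 L: 0.429.
carbenicillin: dilute stock: 54.8 µg/mL × 429 mL ÷ 78300 µg/mL = 0.300 mL
hemin: V = C2·V2/C1 = 14.4 µg/mL × 429 mL ÷ 10000 µg/mL = 0.618 mL
thiamine: dilute stock: 4.88 µg/mL × 429 mL ÷ 4420 µg/mL = 0.474 mL
gellan gum: 9.42 g/L × 0.429 L = 4.041 g
spectinomycin: C1V1 = C2V2 → 133 µg/mL × 429 mL ÷ 64600 µg/mL = 0.883 mL
L-cysteine hydrochloride: 0.434 g/L × 0.429 L = 0.186186 g = 186.186 mg
lactose: 36 g/L × 0.429 L = 15.444 g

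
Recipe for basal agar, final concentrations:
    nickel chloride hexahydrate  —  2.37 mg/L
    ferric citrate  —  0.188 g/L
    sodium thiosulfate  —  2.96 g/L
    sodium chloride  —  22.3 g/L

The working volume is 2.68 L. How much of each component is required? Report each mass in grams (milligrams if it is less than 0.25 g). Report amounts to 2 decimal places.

Working volume: 2.68 L.
nickel chloride hexahydrate: 2.37 mg/L × 2.68 L = 6.35 mg
ferric citrate: 0.188 g/L × 2.68 L = 0.50 g
sodium thiosulfate: 2.96 g/L × 2.68 L = 7.93 g
sodium chloride: 22.3 g/L × 2.68 L = 59.76 g

nickel chloride hexahydrate 6.35 mg; ferric citrate 0.50 g; sodium thiosulfate 7.93 g; sodium chloride 59.76 g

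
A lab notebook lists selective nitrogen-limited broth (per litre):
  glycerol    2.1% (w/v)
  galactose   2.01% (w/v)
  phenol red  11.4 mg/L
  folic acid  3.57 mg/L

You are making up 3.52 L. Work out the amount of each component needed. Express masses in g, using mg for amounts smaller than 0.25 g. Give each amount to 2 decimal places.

glycerol 73.92 g; galactose 70.75 g; phenol red 40.13 mg; folic acid 12.57 mg

Scale factor relative to 1 L: 3.52.
glycerol: 2.1 g per 100 mL × 3520 mL ÷ 100 = 73.92 g
galactose: 2.01% w/v = 20.1 g/L → 20.1 × 3.52 L = 70.75 g
phenol red: 11.4 mg/L × 3.52 L = 40.13 mg
folic acid: 3.57 mg/L × 3.52 L = 12.57 mg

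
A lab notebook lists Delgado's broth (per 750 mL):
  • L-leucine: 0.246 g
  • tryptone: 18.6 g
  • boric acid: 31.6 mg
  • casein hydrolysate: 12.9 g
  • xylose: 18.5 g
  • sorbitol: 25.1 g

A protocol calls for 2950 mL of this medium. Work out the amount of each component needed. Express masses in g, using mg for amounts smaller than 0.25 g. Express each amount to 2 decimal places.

L-leucine 0.97 g; tryptone 73.16 g; boric acid 124.29 mg; casein hydrolysate 50.74 g; xylose 72.77 g; sorbitol 98.73 g

Ratio of target to recipe volume: 2950 / 750 = 3.93333.
L-leucine: 0.246 g × (2950 mL / 750 mL) = 0.97 g
tryptone: 18.6 g × (2950 mL / 750 mL) = 73.16 g
boric acid: 31.6 mg × (2950 mL / 750 mL) = 124.29 mg
casein hydrolysate: 12.9 g × (2950 mL / 750 mL) = 50.74 g
xylose: 18.5 g × (2950 mL / 750 mL) = 72.77 g
sorbitol: 25.1 g × (2950 mL / 750 mL) = 98.73 g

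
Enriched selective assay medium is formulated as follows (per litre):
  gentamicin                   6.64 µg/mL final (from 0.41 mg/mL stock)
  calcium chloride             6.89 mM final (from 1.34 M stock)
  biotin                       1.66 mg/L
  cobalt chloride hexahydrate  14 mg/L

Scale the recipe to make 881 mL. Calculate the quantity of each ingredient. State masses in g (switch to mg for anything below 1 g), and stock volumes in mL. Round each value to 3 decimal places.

gentamicin 14.268 mL; calcium chloride 4.530 mL; biotin 1.462 mg; cobalt chloride hexahydrate 12.334 mg

Scale factor relative to 1 L: 0.881.
gentamicin: dilute stock: 6.64 µg/mL × 881 mL ÷ 410 µg/mL = 14.268 mL
calcium chloride: V = C2·V2/C1 = 6.89 mM × 881 mL ÷ 1340 mM = 4.530 mL
biotin: 1.66 mg/L × 0.881 L = 1.462 mg
cobalt chloride hexahydrate: 14 mg/L × 0.881 L = 12.334 mg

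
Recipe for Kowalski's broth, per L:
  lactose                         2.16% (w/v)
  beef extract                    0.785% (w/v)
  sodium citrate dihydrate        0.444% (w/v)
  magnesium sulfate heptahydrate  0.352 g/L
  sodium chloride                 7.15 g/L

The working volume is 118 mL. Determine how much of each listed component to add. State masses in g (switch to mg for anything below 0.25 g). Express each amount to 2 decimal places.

Working volume: 118 mL = 0.118 L.
lactose: 2.16% w/v = 21.6 g/L → 21.6 × 0.118 L = 2.55 g
beef extract: 0.785% w/v = 7.85 g/L → 7.85 × 0.118 L = 0.93 g
sodium citrate dihydrate: 0.444% w/v = 4.44 g/L → 4.44 × 0.118 L = 0.52 g
magnesium sulfate heptahydrate: 0.352 g/L × 0.118 L = 0.041536 g = 41.54 mg
sodium chloride: 7.15 g/L × 0.118 L = 0.84 g

lactose 2.55 g; beef extract 0.93 g; sodium citrate dihydrate 0.52 g; magnesium sulfate heptahydrate 41.54 mg; sodium chloride 0.84 g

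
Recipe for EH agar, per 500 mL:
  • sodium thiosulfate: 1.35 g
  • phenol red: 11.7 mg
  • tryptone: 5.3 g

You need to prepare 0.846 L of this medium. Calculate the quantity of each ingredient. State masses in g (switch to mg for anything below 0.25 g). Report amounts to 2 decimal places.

Scale factor = 846 mL / 500 mL = 1.692.
sodium thiosulfate: 1.35 g × (846 mL / 500 mL) = 2.28 g
phenol red: 11.7 mg × (846 mL / 500 mL) = 19.80 mg
tryptone: 5.3 g × (846 mL / 500 mL) = 8.97 g

sodium thiosulfate 2.28 g; phenol red 19.80 mg; tryptone 8.97 g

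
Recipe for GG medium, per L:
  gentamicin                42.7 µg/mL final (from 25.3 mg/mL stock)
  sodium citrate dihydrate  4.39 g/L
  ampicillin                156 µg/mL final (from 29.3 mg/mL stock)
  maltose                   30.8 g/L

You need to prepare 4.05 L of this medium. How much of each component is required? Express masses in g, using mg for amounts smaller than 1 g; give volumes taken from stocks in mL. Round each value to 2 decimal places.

Working volume: 4.05 L.
gentamicin: C1V1 = C2V2 → 42.7 µg/mL × 4050 mL ÷ 25300 µg/mL = 6.84 mL
sodium citrate dihydrate: 4.39 g/L × 4.05 L = 17.78 g
ampicillin: C1V1 = C2V2 → 156 µg/mL × 4050 mL ÷ 29300 µg/mL = 21.56 mL
maltose: 30.8 g/L × 4.05 L = 124.74 g

gentamicin 6.84 mL; sodium citrate dihydrate 17.78 g; ampicillin 21.56 mL; maltose 124.74 g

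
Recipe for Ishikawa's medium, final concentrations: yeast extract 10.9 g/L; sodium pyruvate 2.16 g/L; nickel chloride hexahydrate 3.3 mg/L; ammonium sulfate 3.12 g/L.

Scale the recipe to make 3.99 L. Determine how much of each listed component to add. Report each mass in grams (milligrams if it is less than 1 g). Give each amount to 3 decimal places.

yeast extract 43.491 g; sodium pyruvate 8.618 g; nickel chloride hexahydrate 13.167 mg; ammonium sulfate 12.449 g

Working volume: 3.99 L.
yeast extract: 10.9 g/L × 3.99 L = 43.491 g
sodium pyruvate: 2.16 g/L × 3.99 L = 8.618 g
nickel chloride hexahydrate: 3.3 mg/L × 3.99 L = 13.167 mg
ammonium sulfate: 3.12 g/L × 3.99 L = 12.449 g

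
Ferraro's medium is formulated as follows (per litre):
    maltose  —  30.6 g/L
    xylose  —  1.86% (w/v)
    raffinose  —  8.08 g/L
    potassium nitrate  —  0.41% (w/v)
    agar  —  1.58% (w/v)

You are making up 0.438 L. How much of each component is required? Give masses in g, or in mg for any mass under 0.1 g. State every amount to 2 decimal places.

Working volume: 0.438 L.
maltose: 30.6 g/L × 0.438 L = 13.40 g
xylose: 1.86% w/v = 18.6 g/L → 18.6 × 0.438 L = 8.15 g
raffinose: 8.08 g/L × 0.438 L = 3.54 g
potassium nitrate: 0.41 g per 100 mL × 438 mL ÷ 100 = 1.80 g
agar: 1.58% w/v = 15.8 g/L → 15.8 × 0.438 L = 6.92 g

maltose 13.40 g; xylose 8.15 g; raffinose 3.54 g; potassium nitrate 1.80 g; agar 6.92 g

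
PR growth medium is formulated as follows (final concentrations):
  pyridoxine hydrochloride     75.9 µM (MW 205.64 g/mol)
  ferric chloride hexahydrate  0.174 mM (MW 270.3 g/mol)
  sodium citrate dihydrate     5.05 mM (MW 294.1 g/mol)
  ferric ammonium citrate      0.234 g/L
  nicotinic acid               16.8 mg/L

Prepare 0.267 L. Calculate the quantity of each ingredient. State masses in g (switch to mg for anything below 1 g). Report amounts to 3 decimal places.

pyridoxine hydrochloride 4.167 mg; ferric chloride hexahydrate 12.558 mg; sodium citrate dihydrate 396.550 mg; ferric ammonium citrate 62.478 mg; nicotinic acid 4.486 mg

Working volume: 0.267 L.
pyridoxine hydrochloride: 75.9 µmol/L × 205.64 g/mol × 0.267 L ÷ 1000 = 4.167 mg
ferric chloride hexahydrate: 0.174 mmol/L × 270.3 mg/mmol × 0.267 L = 12.558 mg
sodium citrate dihydrate: 5.05 mmol/L × 294.1 mg/mmol × 0.267 L = 396.550 mg
ferric ammonium citrate: 0.234 g/L × 0.267 L = 0.062478 g = 62.478 mg
nicotinic acid: 16.8 mg/L × 0.267 L = 4.486 mg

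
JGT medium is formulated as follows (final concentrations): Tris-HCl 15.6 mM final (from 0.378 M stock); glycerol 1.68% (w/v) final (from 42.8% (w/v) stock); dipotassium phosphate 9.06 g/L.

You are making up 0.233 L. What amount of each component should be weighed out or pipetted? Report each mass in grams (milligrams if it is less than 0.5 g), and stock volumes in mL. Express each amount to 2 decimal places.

Tris-HCl 9.62 mL; glycerol 9.15 mL; dipotassium phosphate 2.11 g

Scale factor relative to 1 L: 0.233.
Tris-HCl: C1V1 = C2V2 → 15.6 mM × 233 mL ÷ 378 mM = 9.62 mL
glycerol: C1V1 = C2V2 → 1.68% ÷ 42.8% × 233 mL = 9.15 mL
dipotassium phosphate: 9.06 g/L × 0.233 L = 2.11 g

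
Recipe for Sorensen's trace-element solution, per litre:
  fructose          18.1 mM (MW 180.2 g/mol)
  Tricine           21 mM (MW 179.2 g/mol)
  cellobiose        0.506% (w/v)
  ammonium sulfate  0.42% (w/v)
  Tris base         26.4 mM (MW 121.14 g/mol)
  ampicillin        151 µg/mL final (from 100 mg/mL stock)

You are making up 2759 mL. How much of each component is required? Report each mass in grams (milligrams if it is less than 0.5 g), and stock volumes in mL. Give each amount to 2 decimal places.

fructose 9.00 g; Tricine 10.38 g; cellobiose 13.96 g; ammonium sulfate 11.59 g; Tris base 8.82 g; ampicillin 4.17 mL

Scale factor relative to 1 L: 2.759.
fructose: 18.1 mmol/L × 180.2 g/mol × 2.759 L ÷ 1000 = 9.00 g
Tricine: 21 mmol/L × 179.2 g/mol × 2.759 L ÷ 1000 = 10.38 g
cellobiose: 0.506% w/v = 5.06 g/L → 5.06 × 2.759 L = 13.96 g
ammonium sulfate: 0.42% w/v = 4.2 g/L → 4.2 × 2.759 L = 11.59 g
Tris base: 26.4 mmol/L × 121.14 g/mol × 2.759 L ÷ 1000 = 8.82 g
ampicillin: dilute stock: 151 µg/mL × 2759 mL ÷ 100000 µg/mL = 4.17 mL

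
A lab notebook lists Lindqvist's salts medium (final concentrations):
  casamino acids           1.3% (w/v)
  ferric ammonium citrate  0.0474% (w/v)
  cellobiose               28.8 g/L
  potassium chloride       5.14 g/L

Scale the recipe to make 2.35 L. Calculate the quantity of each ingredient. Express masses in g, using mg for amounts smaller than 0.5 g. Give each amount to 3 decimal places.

Scale factor relative to 1 L: 2.35.
casamino acids: 1.3 g per 100 mL × 2350 mL ÷ 100 = 30.550 g
ferric ammonium citrate: 0.0474 g per 100 mL × 2350 mL ÷ 100 = 1.114 g
cellobiose: 28.8 g/L × 2.35 L = 67.680 g
potassium chloride: 5.14 g/L × 2.35 L = 12.079 g

casamino acids 30.550 g; ferric ammonium citrate 1.114 g; cellobiose 67.680 g; potassium chloride 12.079 g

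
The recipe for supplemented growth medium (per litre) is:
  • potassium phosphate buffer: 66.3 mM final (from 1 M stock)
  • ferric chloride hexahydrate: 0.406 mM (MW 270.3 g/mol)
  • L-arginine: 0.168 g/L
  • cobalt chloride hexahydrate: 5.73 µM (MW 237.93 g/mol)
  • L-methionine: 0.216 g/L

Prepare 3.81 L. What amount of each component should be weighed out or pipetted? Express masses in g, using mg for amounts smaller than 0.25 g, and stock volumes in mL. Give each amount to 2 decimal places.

Scale factor relative to 1 L: 3.81.
potassium phosphate buffer: V = C2·V2/C1 = 66.3 mM × 3810 mL ÷ 1000 mM = 252.60 mL
ferric chloride hexahydrate: 0.406 mmol/L × 270.3 g/mol × 3.81 L ÷ 1000 = 0.42 g
L-arginine: 0.168 g/L × 3.81 L = 0.64 g
cobalt chloride hexahydrate: 5.73 µmol/L × 237.93 g/mol × 3.81 L ÷ 1000 = 5.19 mg
L-methionine: 0.216 g/L × 3.81 L = 0.82 g

potassium phosphate buffer 252.60 mL; ferric chloride hexahydrate 0.42 g; L-arginine 0.64 g; cobalt chloride hexahydrate 5.19 mg; L-methionine 0.82 g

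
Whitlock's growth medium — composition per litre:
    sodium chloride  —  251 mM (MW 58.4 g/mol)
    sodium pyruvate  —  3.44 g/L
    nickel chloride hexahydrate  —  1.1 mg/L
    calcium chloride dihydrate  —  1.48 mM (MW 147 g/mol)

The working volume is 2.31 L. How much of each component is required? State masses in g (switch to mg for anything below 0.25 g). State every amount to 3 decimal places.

sodium chloride 33.861 g; sodium pyruvate 7.946 g; nickel chloride hexahydrate 2.541 mg; calcium chloride dihydrate 0.503 g

Working volume: 2.31 L.
sodium chloride: 251 mmol/L × 58.4 g/mol × 2.31 L ÷ 1000 = 33.861 g
sodium pyruvate: 3.44 g/L × 2.31 L = 7.946 g
nickel chloride hexahydrate: 1.1 mg/L × 2.31 L = 2.541 mg
calcium chloride dihydrate: 1.48 mmol/L × 147 g/mol × 2.31 L ÷ 1000 = 0.503 g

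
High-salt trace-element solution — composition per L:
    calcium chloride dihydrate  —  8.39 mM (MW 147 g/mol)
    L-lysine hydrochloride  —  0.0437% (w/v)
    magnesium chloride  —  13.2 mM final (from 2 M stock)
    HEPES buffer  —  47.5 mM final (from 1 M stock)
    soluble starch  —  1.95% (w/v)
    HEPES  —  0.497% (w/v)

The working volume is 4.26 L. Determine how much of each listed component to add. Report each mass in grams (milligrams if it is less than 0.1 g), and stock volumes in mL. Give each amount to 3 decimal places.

calcium chloride dihydrate 5.254 g; L-lysine hydrochloride 1.862 g; magnesium chloride 28.116 mL; HEPES buffer 202.350 mL; soluble starch 83.070 g; HEPES 21.172 g

Scale factor relative to 1 L: 4.26.
calcium chloride dihydrate: 8.39 mmol/L × 147 g/mol × 4.26 L ÷ 1000 = 5.254 g
L-lysine hydrochloride: 0.0437 g per 100 mL × 4260 mL ÷ 100 = 1.862 g
magnesium chloride: C1V1 = C2V2 → 13.2 mM × 4260 mL ÷ 2000 mM = 28.116 mL
HEPES buffer: C1V1 = C2V2 → 47.5 mM × 4260 mL ÷ 1000 mM = 202.350 mL
soluble starch: 1.95% w/v = 19.5 g/L → 19.5 × 4.26 L = 83.070 g
HEPES: 0.497 g per 100 mL × 4260 mL ÷ 100 = 21.172 g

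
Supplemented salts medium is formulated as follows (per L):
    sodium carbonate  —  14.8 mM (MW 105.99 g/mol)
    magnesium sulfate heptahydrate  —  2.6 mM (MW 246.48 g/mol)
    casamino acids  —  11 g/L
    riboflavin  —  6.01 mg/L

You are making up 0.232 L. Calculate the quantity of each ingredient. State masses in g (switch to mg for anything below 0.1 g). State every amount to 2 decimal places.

sodium carbonate 0.36 g; magnesium sulfate heptahydrate 0.15 g; casamino acids 2.55 g; riboflavin 1.39 mg

Working volume: 0.232 L.
sodium carbonate: 14.8 mmol/L × 105.99 g/mol × 0.232 L ÷ 1000 = 0.36 g
magnesium sulfate heptahydrate: 2.6 mmol/L × 246.48 g/mol × 0.232 L ÷ 1000 = 0.15 g
casamino acids: 11 g/L × 0.232 L = 2.55 g
riboflavin: 6.01 mg/L × 0.232 L = 1.39 mg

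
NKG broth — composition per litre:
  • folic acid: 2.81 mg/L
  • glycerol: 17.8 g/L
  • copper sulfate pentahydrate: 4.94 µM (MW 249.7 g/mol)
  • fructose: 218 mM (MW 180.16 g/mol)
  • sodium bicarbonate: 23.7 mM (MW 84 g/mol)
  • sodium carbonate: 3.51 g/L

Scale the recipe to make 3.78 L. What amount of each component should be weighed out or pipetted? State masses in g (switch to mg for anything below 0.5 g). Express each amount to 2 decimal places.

folic acid 10.62 mg; glycerol 67.28 g; copper sulfate pentahydrate 4.66 mg; fructose 148.46 g; sodium bicarbonate 7.53 g; sodium carbonate 13.27 g

Working volume: 3.78 L.
folic acid: 2.81 mg/L × 3.78 L = 10.62 mg
glycerol: 17.8 g/L × 3.78 L = 67.28 g
copper sulfate pentahydrate: 4.94 µmol/L × 249.7 g/mol × 3.78 L ÷ 1000 = 4.66 mg
fructose: 218 mmol/L × 180.16 g/mol × 3.78 L ÷ 1000 = 148.46 g
sodium bicarbonate: 23.7 mmol/L × 84 g/mol × 3.78 L ÷ 1000 = 7.53 g
sodium carbonate: 3.51 g/L × 3.78 L = 13.27 g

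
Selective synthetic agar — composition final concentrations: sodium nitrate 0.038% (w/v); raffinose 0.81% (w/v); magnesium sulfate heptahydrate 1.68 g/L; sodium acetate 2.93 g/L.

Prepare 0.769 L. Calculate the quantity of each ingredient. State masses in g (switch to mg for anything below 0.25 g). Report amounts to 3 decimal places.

sodium nitrate 0.292 g; raffinose 6.229 g; magnesium sulfate heptahydrate 1.292 g; sodium acetate 2.253 g

Working volume: 0.769 L.
sodium nitrate: 0.038 g per 100 mL × 769 mL ÷ 100 = 0.292 g
raffinose: 0.81 g per 100 mL × 769 mL ÷ 100 = 6.229 g
magnesium sulfate heptahydrate: 1.68 g/L × 0.769 L = 1.292 g
sodium acetate: 2.93 g/L × 0.769 L = 2.253 g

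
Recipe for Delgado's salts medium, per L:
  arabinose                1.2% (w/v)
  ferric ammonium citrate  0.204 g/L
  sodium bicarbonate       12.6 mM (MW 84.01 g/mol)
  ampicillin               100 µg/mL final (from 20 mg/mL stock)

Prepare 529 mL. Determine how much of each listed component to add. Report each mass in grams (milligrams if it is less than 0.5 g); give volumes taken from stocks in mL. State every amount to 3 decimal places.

Scale factor relative to 1 L: 0.529.
arabinose: 1.2 g per 100 mL × 529 mL ÷ 100 = 6.348 g
ferric ammonium citrate: 0.204 g/L × 0.529 L = 0.107916 g = 107.916 mg
sodium bicarbonate: 12.6 mmol/L × 84.01 g/mol × 0.529 L ÷ 1000 = 0.560 g
ampicillin: V = C2·V2/C1 = 100 µg/mL × 529 mL ÷ 20000 µg/mL = 2.645 mL

arabinose 6.348 g; ferric ammonium citrate 107.916 mg; sodium bicarbonate 0.560 g; ampicillin 2.645 mL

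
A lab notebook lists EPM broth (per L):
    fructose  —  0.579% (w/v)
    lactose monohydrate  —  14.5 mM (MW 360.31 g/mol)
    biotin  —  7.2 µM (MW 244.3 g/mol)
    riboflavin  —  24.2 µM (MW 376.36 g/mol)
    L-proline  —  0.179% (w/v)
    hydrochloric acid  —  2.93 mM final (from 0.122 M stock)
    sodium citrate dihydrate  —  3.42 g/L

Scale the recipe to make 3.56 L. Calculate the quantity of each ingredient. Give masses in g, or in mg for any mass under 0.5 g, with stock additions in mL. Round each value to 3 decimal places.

fructose 20.612 g; lactose monohydrate 18.599 g; biotin 6.262 mg; riboflavin 32.424 mg; L-proline 6.372 g; hydrochloric acid 85.498 mL; sodium citrate dihydrate 12.175 g

Scale factor relative to 1 L: 3.56.
fructose: 0.579% w/v = 5.79 g/L → 5.79 × 3.56 L = 20.612 g
lactose monohydrate: 14.5 mmol/L × 360.31 g/mol × 3.56 L ÷ 1000 = 18.599 g
biotin: 7.2 µmol/L × 244.3 g/mol × 3.56 L ÷ 1000 = 6.262 mg
riboflavin: 24.2 µmol/L × 376.36 g/mol × 3.56 L ÷ 1000 = 32.424 mg
L-proline: 0.179 g per 100 mL × 3560 mL ÷ 100 = 6.372 g
hydrochloric acid: C1V1 = C2V2 → 2.93 mM × 3560 mL ÷ 122 mM = 85.498 mL
sodium citrate dihydrate: 3.42 g/L × 3.56 L = 12.175 g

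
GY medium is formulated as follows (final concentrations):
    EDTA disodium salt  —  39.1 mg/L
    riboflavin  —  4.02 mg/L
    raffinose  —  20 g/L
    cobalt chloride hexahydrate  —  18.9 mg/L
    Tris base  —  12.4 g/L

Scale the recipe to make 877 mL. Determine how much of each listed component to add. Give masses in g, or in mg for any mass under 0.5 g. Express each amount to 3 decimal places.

Target volume = 877 mL = 0.877 L.
EDTA disodium salt: 39.1 mg/L × 0.877 L = 34.291 mg
riboflavin: 4.02 mg/L × 0.877 L = 3.526 mg
raffinose: 20 g/L × 0.877 L = 17.540 g
cobalt chloride hexahydrate: 18.9 mg/L × 0.877 L = 16.575 mg
Tris base: 12.4 g/L × 0.877 L = 10.875 g

EDTA disodium salt 34.291 mg; riboflavin 3.526 mg; raffinose 17.540 g; cobalt chloride hexahydrate 16.575 mg; Tris base 10.875 g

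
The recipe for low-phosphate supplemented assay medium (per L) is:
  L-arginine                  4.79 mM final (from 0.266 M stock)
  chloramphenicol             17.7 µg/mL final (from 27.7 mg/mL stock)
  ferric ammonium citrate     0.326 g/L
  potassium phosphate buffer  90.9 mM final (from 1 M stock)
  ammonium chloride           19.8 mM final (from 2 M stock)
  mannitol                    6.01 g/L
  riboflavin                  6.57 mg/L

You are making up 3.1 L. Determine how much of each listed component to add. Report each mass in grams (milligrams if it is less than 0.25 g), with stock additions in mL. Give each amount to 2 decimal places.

Working volume: 3.1 L.
L-arginine: C1V1 = C2V2 → 4.79 mM × 3100 mL ÷ 266 mM = 55.82 mL
chloramphenicol: V = C2·V2/C1 = 17.7 µg/mL × 3100 mL ÷ 27700 µg/mL = 1.98 mL
ferric ammonium citrate: 0.326 g/L × 3.1 L = 1.01 g
potassium phosphate buffer: dilute stock: 90.9 mM × 3100 mL ÷ 1000 mM = 281.79 mL
ammonium chloride: V = C2·V2/C1 = 19.8 mM × 3100 mL ÷ 2000 mM = 30.69 mL
mannitol: 6.01 g/L × 3.1 L = 18.63 g
riboflavin: 6.57 mg/L × 3.1 L = 20.37 mg

L-arginine 55.82 mL; chloramphenicol 1.98 mL; ferric ammonium citrate 1.01 g; potassium phosphate buffer 281.79 mL; ammonium chloride 30.69 mL; mannitol 18.63 g; riboflavin 20.37 mg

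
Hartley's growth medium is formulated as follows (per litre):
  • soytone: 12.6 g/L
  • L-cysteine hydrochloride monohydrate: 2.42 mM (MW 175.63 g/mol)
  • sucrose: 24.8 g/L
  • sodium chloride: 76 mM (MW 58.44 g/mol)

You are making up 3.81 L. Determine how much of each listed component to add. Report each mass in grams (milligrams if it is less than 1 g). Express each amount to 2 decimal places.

Working volume: 3.81 L.
soytone: 12.6 g/L × 3.81 L = 48.01 g
L-cysteine hydrochloride monohydrate: 2.42 mmol/L × 175.63 g/mol × 3.81 L ÷ 1000 = 1.62 g
sucrose: 24.8 g/L × 3.81 L = 94.49 g
sodium chloride: 76 mmol/L × 58.44 g/mol × 3.81 L ÷ 1000 = 16.92 g

soytone 48.01 g; L-cysteine hydrochloride monohydrate 1.62 g; sucrose 94.49 g; sodium chloride 16.92 g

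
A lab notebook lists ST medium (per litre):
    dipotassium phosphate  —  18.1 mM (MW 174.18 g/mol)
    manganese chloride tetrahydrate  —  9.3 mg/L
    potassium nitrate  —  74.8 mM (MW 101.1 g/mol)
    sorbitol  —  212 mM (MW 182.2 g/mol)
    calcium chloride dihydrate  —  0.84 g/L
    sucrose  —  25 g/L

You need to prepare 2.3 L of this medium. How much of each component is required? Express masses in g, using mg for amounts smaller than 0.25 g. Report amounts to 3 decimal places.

Working volume: 2.3 L.
dipotassium phosphate: 18.1 mmol/L × 174.18 g/mol × 2.3 L ÷ 1000 = 7.251 g
manganese chloride tetrahydrate: 9.3 mg/L × 2.3 L = 21.390 mg
potassium nitrate: 74.8 mmol/L × 101.1 g/mol × 2.3 L ÷ 1000 = 17.393 g
sorbitol: 212 mmol/L × 182.2 g/mol × 2.3 L ÷ 1000 = 88.841 g
calcium chloride dihydrate: 0.84 g/L × 2.3 L = 1.932 g
sucrose: 25 g/L × 2.3 L = 57.500 g

dipotassium phosphate 7.251 g; manganese chloride tetrahydrate 21.390 mg; potassium nitrate 17.393 g; sorbitol 88.841 g; calcium chloride dihydrate 1.932 g; sucrose 57.500 g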